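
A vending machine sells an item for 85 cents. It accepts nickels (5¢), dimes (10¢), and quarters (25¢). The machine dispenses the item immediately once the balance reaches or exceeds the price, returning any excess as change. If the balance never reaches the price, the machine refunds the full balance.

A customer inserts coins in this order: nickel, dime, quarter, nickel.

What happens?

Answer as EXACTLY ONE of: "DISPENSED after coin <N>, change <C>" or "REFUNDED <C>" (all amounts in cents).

Price: 85¢
Coin 1 (nickel, 5¢): balance = 5¢
Coin 2 (dime, 10¢): balance = 15¢
Coin 3 (quarter, 25¢): balance = 40¢
Coin 4 (nickel, 5¢): balance = 45¢
All coins inserted, balance 45¢ < price 85¢ → REFUND 45¢

Answer: REFUNDED 45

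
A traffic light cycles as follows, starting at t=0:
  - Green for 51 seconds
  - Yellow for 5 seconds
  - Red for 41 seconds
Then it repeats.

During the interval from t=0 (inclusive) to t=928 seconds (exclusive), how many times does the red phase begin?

Answer: 9

Derivation:
Cycle = 51+5+41 = 97s
red phase starts at t = k*97 + 56 for k=0,1,2,...
Need k*97+56 < 928 → k < 8.990
k ∈ {0, ..., 8} → 9 starts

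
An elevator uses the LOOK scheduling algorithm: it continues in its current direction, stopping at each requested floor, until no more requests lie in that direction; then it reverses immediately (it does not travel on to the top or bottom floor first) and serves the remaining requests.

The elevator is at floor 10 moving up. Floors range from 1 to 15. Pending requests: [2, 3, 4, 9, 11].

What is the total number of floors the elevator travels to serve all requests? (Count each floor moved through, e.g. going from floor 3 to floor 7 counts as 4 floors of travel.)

Answer: 10

Derivation:
Start at floor 10 moving up, LOOK stop order: [11, 9, 4, 3, 2]
  10 → 11: |11-10| = 1, total = 1
  11 → 9: |9-11| = 2, total = 3
  9 → 4: |4-9| = 5, total = 8
  4 → 3: |3-4| = 1, total = 9
  3 → 2: |2-3| = 1, total = 10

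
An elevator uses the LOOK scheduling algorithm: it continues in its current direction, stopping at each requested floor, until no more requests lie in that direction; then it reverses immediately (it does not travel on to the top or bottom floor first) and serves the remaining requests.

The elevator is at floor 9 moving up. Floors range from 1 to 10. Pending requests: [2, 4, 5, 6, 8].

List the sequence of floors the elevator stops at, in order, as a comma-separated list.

Current: 9, moving UP
Serve above first (ascending): []
Then reverse, serve below (descending): [8, 6, 5, 4, 2]

Answer: 8, 6, 5, 4, 2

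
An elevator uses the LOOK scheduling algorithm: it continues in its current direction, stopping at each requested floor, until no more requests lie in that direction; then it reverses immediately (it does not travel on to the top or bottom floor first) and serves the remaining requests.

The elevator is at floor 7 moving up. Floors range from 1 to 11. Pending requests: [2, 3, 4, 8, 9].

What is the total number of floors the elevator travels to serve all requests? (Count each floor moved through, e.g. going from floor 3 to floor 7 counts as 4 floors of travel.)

Answer: 9

Derivation:
Start at floor 7 moving up, LOOK stop order: [8, 9, 4, 3, 2]
  7 → 8: |8-7| = 1, total = 1
  8 → 9: |9-8| = 1, total = 2
  9 → 4: |4-9| = 5, total = 7
  4 → 3: |3-4| = 1, total = 8
  3 → 2: |2-3| = 1, total = 9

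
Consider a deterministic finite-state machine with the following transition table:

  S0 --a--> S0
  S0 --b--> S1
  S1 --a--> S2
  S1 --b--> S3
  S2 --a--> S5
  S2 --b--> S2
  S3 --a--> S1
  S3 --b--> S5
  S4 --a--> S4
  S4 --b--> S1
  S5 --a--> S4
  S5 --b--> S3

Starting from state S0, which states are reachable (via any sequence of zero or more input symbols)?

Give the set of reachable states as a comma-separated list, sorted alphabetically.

Answer: S0, S1, S2, S3, S4, S5

Derivation:
BFS from S0:
  visit S0: S0--a-->S0 (seen), S0--b-->S1 (new)
  visit S1: S1--a-->S2 (new), S1--b-->S3 (new)
  visit S2: S2--a-->S5 (new), S2--b-->S2 (seen)
  visit S3: S3--a-->S1 (seen), S3--b-->S5 (seen)
  visit S5: S5--a-->S4 (new), S5--b-->S3 (seen)
  visit S4: S4--a-->S4 (seen), S4--b-->S1 (seen)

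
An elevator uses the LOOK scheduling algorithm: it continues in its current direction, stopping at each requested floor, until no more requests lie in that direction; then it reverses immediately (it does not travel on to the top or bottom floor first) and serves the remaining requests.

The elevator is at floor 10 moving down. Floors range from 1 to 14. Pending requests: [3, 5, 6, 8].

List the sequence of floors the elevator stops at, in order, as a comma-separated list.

Current: 10, moving DOWN
Serve below first (descending): [8, 6, 5, 3]
Then reverse, serve above (ascending): []

Answer: 8, 6, 5, 3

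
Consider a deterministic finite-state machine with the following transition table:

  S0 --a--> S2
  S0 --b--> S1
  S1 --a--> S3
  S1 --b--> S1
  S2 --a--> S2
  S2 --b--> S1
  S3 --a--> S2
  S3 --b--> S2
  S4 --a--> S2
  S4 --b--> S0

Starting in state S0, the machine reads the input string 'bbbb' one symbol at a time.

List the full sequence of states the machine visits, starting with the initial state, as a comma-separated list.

Answer: S0, S1, S1, S1, S1

Derivation:
Start: S0
  read 'b': S0 --b--> S1
  read 'b': S1 --b--> S1
  read 'b': S1 --b--> S1
  read 'b': S1 --b--> S1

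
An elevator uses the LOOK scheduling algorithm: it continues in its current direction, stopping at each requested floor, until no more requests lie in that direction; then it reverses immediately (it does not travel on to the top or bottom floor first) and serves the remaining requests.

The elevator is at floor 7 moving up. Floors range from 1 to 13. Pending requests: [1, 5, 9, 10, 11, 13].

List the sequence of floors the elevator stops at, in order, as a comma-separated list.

Current: 7, moving UP
Serve above first (ascending): [9, 10, 11, 13]
Then reverse, serve below (descending): [5, 1]

Answer: 9, 10, 11, 13, 5, 1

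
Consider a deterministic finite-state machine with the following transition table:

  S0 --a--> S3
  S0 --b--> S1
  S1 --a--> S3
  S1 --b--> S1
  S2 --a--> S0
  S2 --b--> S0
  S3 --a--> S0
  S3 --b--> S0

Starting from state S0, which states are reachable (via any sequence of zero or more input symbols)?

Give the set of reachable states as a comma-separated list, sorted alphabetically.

Answer: S0, S1, S3

Derivation:
BFS from S0:
  visit S0: S0--a-->S3 (new), S0--b-->S1 (new)
  visit S3: S3--a-->S0 (seen), S3--b-->S0 (seen)
  visit S1: S1--a-->S3 (seen), S1--b-->S1 (seen)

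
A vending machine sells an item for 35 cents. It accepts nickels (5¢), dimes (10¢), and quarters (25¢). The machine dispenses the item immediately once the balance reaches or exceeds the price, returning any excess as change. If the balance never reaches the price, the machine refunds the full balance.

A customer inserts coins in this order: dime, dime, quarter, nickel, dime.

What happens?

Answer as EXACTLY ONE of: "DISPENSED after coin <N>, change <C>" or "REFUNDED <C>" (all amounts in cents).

Price: 35¢
Coin 1 (dime, 10¢): balance = 10¢
Coin 2 (dime, 10¢): balance = 20¢
Coin 3 (quarter, 25¢): balance = 45¢
  → balance >= price → DISPENSE, change = 45 - 35 = 10¢

Answer: DISPENSED after coin 3, change 10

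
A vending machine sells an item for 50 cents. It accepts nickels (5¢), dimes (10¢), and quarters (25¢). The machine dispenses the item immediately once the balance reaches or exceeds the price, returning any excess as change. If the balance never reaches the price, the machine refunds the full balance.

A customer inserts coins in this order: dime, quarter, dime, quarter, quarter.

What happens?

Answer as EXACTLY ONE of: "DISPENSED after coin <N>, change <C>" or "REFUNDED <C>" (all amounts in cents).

Answer: DISPENSED after coin 4, change 20

Derivation:
Price: 50¢
Coin 1 (dime, 10¢): balance = 10¢
Coin 2 (quarter, 25¢): balance = 35¢
Coin 3 (dime, 10¢): balance = 45¢
Coin 4 (quarter, 25¢): balance = 70¢
  → balance >= price → DISPENSE, change = 70 - 50 = 20¢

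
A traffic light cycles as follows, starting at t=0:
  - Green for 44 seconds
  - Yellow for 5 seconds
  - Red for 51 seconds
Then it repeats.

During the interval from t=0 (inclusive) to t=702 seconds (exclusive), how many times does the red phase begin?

Answer: 7

Derivation:
Cycle = 44+5+51 = 100s
red phase starts at t = k*100 + 49 for k=0,1,2,...
Need k*100+49 < 702 → k < 6.530
k ∈ {0, ..., 6} → 7 starts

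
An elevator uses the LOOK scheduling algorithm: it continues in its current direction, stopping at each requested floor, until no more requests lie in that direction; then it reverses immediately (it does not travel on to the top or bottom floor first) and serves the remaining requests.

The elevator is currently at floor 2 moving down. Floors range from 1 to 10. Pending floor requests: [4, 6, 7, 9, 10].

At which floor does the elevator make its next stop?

Current floor: 2, direction: down
Requests above: [4, 6, 7, 9, 10]
Requests below: []
Moving down but no requests below → reverse; nearest above is min([4, 6, 7, 9, 10]) = 4

Answer: 4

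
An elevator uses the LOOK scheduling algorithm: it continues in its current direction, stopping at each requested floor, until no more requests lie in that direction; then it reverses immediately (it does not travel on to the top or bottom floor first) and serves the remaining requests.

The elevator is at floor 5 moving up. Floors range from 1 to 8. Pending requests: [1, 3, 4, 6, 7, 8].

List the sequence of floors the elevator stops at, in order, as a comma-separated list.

Current: 5, moving UP
Serve above first (ascending): [6, 7, 8]
Then reverse, serve below (descending): [4, 3, 1]

Answer: 6, 7, 8, 4, 3, 1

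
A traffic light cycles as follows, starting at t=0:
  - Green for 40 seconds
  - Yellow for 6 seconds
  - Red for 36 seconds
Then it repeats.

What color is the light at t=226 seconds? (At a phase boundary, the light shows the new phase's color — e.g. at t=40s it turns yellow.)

Answer: red

Derivation:
Cycle length = 40 + 6 + 36 = 82s
t = 226, phase_t = 226 mod 82 = 62
62 >= 46 → RED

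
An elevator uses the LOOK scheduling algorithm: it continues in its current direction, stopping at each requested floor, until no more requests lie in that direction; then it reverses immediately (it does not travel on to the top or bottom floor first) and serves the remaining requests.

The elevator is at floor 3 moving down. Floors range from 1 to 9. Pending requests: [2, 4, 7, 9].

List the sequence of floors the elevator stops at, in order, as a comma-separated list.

Current: 3, moving DOWN
Serve below first (descending): [2]
Then reverse, serve above (ascending): [4, 7, 9]

Answer: 2, 4, 7, 9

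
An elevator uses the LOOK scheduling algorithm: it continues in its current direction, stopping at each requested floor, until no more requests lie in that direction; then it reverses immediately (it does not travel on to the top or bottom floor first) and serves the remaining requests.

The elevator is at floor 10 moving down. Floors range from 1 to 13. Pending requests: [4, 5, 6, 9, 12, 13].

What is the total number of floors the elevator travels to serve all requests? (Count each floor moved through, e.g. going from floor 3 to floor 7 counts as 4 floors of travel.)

Answer: 15

Derivation:
Start at floor 10 moving down, LOOK stop order: [9, 6, 5, 4, 12, 13]
  10 → 9: |9-10| = 1, total = 1
  9 → 6: |6-9| = 3, total = 4
  6 → 5: |5-6| = 1, total = 5
  5 → 4: |4-5| = 1, total = 6
  4 → 12: |12-4| = 8, total = 14
  12 → 13: |13-12| = 1, total = 15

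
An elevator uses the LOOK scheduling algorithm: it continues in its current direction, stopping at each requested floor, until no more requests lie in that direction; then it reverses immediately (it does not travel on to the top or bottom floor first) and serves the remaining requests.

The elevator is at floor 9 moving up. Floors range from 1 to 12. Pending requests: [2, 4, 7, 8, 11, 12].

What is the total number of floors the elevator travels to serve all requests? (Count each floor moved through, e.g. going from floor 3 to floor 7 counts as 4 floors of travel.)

Start at floor 9 moving up, LOOK stop order: [11, 12, 8, 7, 4, 2]
  9 → 11: |11-9| = 2, total = 2
  11 → 12: |12-11| = 1, total = 3
  12 → 8: |8-12| = 4, total = 7
  8 → 7: |7-8| = 1, total = 8
  7 → 4: |4-7| = 3, total = 11
  4 → 2: |2-4| = 2, total = 13

Answer: 13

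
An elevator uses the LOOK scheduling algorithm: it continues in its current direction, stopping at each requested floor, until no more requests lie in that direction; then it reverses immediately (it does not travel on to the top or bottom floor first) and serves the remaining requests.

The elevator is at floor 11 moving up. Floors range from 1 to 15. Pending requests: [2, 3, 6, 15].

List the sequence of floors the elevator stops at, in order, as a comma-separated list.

Current: 11, moving UP
Serve above first (ascending): [15]
Then reverse, serve below (descending): [6, 3, 2]

Answer: 15, 6, 3, 2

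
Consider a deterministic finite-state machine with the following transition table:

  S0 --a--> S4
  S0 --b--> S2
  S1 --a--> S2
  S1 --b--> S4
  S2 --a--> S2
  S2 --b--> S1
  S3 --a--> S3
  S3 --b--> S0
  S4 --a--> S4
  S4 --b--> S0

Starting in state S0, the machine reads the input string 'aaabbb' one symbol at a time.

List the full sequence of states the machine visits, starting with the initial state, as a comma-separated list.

Answer: S0, S4, S4, S4, S0, S2, S1

Derivation:
Start: S0
  read 'a': S0 --a--> S4
  read 'a': S4 --a--> S4
  read 'a': S4 --a--> S4
  read 'b': S4 --b--> S0
  read 'b': S0 --b--> S2
  read 'b': S2 --b--> S1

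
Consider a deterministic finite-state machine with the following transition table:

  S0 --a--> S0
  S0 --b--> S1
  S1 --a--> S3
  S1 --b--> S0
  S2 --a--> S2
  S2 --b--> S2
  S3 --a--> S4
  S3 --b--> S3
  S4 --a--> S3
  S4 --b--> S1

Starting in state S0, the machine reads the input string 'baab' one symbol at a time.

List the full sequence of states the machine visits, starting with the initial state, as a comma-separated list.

Start: S0
  read 'b': S0 --b--> S1
  read 'a': S1 --a--> S3
  read 'a': S3 --a--> S4
  read 'b': S4 --b--> S1

Answer: S0, S1, S3, S4, S1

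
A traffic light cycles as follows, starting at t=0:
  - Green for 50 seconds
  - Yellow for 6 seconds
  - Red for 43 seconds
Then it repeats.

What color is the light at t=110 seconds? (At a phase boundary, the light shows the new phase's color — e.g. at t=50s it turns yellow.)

Cycle length = 50 + 6 + 43 = 99s
t = 110, phase_t = 110 mod 99 = 11
11 < 50 (green end) → GREEN

Answer: green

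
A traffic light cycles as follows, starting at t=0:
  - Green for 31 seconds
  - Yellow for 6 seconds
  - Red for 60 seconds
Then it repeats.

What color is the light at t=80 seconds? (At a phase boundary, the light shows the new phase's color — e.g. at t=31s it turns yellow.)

Answer: red

Derivation:
Cycle length = 31 + 6 + 60 = 97s
t = 80, phase_t = 80 mod 97 = 80
80 >= 37 → RED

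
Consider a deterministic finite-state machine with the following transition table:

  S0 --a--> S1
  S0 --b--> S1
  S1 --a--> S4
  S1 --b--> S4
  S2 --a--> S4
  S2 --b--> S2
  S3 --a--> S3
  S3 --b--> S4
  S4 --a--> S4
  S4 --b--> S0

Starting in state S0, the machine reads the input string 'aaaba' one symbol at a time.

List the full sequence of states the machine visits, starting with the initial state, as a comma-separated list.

Start: S0
  read 'a': S0 --a--> S1
  read 'a': S1 --a--> S4
  read 'a': S4 --a--> S4
  read 'b': S4 --b--> S0
  read 'a': S0 --a--> S1

Answer: S0, S1, S4, S4, S0, S1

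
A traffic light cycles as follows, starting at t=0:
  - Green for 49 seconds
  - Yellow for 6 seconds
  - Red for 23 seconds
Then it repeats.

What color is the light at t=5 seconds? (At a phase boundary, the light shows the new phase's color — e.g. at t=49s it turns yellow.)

Cycle length = 49 + 6 + 23 = 78s
t = 5, phase_t = 5 mod 78 = 5
5 < 49 (green end) → GREEN

Answer: green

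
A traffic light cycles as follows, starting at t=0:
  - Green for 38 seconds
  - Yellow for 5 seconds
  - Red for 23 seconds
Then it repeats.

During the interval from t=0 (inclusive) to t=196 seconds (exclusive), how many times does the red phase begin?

Cycle = 38+5+23 = 66s
red phase starts at t = k*66 + 43 for k=0,1,2,...
Need k*66+43 < 196 → k < 2.318
k ∈ {0, ..., 2} → 3 starts

Answer: 3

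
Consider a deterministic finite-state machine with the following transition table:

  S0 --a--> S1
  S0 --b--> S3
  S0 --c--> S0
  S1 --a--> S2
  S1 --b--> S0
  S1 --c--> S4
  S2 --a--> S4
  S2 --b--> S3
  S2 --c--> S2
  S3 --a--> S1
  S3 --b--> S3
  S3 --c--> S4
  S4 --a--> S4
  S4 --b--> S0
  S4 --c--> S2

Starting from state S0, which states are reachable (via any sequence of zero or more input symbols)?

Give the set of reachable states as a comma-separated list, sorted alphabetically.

BFS from S0:
  visit S0: S0--a-->S1 (new), S0--b-->S3 (new), S0--c-->S0 (seen)
  visit S1: S1--a-->S2 (new), S1--b-->S0 (seen), S1--c-->S4 (new)
  visit S3: S3--a-->S1 (seen), S3--b-->S3 (seen), S3--c-->S4 (seen)
  visit S2: S2--a-->S4 (seen), S2--b-->S3 (seen), S2--c-->S2 (seen)
  visit S4: S4--a-->S4 (seen), S4--b-->S0 (seen), S4--c-->S2 (seen)

Answer: S0, S1, S2, S3, S4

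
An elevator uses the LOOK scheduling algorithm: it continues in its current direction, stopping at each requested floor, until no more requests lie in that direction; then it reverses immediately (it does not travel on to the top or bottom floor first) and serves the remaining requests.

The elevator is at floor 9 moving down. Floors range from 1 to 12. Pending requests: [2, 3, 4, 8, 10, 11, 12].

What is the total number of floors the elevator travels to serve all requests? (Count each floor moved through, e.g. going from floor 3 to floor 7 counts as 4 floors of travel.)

Start at floor 9 moving down, LOOK stop order: [8, 4, 3, 2, 10, 11, 12]
  9 → 8: |8-9| = 1, total = 1
  8 → 4: |4-8| = 4, total = 5
  4 → 3: |3-4| = 1, total = 6
  3 → 2: |2-3| = 1, total = 7
  2 → 10: |10-2| = 8, total = 15
  10 → 11: |11-10| = 1, total = 16
  11 → 12: |12-11| = 1, total = 17

Answer: 17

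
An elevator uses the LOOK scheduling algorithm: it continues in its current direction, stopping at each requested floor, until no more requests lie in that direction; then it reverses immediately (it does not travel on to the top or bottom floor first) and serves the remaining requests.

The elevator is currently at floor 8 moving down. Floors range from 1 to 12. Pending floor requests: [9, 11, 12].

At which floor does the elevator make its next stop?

Current floor: 8, direction: down
Requests above: [9, 11, 12]
Requests below: []
Moving down but no requests below → reverse; nearest above is min([9, 11, 12]) = 9

Answer: 9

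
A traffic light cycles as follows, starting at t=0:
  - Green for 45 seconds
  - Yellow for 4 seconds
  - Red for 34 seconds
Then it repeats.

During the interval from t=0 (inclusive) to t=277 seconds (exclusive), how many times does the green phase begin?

Answer: 4

Derivation:
Cycle = 45+4+34 = 83s
green phase starts at t = k*83 + 0 for k=0,1,2,...
Need k*83+0 < 277 → k < 3.337
k ∈ {0, ..., 3} → 4 starts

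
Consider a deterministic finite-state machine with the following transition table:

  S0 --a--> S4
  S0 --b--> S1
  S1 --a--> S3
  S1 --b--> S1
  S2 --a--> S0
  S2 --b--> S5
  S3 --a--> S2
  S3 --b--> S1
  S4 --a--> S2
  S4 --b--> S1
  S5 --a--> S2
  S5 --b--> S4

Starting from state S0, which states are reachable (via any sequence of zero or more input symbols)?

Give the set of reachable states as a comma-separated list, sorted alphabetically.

BFS from S0:
  visit S0: S0--a-->S4 (new), S0--b-->S1 (new)
  visit S4: S4--a-->S2 (new), S4--b-->S1 (seen)
  visit S1: S1--a-->S3 (new), S1--b-->S1 (seen)
  visit S2: S2--a-->S0 (seen), S2--b-->S5 (new)
  visit S3: S3--a-->S2 (seen), S3--b-->S1 (seen)
  visit S5: S5--a-->S2 (seen), S5--b-->S4 (seen)

Answer: S0, S1, S2, S3, S4, S5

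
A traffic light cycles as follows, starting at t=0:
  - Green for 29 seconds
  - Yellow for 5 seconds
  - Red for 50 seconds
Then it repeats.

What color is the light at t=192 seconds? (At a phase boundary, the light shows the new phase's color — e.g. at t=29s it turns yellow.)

Cycle length = 29 + 5 + 50 = 84s
t = 192, phase_t = 192 mod 84 = 24
24 < 29 (green end) → GREEN

Answer: green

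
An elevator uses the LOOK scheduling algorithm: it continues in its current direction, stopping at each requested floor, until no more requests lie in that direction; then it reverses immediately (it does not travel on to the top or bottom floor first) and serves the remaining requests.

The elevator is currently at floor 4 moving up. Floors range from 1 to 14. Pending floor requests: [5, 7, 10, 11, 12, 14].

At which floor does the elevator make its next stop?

Current floor: 4, direction: up
Requests above: [5, 7, 10, 11, 12, 14]
Requests below: []
Moving up and requests lie above → nearest above is min([5, 7, 10, 11, 12, 14]) = 5

Answer: 5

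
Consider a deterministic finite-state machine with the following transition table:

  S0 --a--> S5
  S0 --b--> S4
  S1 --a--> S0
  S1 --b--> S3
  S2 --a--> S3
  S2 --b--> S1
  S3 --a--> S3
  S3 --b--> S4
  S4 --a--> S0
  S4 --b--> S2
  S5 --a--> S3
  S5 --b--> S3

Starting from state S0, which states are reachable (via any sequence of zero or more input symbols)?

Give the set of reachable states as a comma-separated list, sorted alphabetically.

BFS from S0:
  visit S0: S0--a-->S5 (new), S0--b-->S4 (new)
  visit S5: S5--a-->S3 (new), S5--b-->S3 (seen)
  visit S4: S4--a-->S0 (seen), S4--b-->S2 (new)
  visit S3: S3--a-->S3 (seen), S3--b-->S4 (seen)
  visit S2: S2--a-->S3 (seen), S2--b-->S1 (new)
  visit S1: S1--a-->S0 (seen), S1--b-->S3 (seen)

Answer: S0, S1, S2, S3, S4, S5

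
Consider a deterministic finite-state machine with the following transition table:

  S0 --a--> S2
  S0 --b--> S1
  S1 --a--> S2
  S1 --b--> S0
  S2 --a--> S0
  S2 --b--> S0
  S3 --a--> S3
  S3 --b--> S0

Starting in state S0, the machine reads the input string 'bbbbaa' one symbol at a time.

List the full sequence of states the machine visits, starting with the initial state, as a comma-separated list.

Answer: S0, S1, S0, S1, S0, S2, S0

Derivation:
Start: S0
  read 'b': S0 --b--> S1
  read 'b': S1 --b--> S0
  read 'b': S0 --b--> S1
  read 'b': S1 --b--> S0
  read 'a': S0 --a--> S2
  read 'a': S2 --a--> S0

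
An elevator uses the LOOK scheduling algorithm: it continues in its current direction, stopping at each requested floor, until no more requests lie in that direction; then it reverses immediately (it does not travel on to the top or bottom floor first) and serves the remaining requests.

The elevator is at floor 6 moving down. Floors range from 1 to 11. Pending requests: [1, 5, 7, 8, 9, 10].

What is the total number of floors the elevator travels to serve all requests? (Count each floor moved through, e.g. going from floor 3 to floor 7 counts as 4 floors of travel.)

Answer: 14

Derivation:
Start at floor 6 moving down, LOOK stop order: [5, 1, 7, 8, 9, 10]
  6 → 5: |5-6| = 1, total = 1
  5 → 1: |1-5| = 4, total = 5
  1 → 7: |7-1| = 6, total = 11
  7 → 8: |8-7| = 1, total = 12
  8 → 9: |9-8| = 1, total = 13
  9 → 10: |10-9| = 1, total = 14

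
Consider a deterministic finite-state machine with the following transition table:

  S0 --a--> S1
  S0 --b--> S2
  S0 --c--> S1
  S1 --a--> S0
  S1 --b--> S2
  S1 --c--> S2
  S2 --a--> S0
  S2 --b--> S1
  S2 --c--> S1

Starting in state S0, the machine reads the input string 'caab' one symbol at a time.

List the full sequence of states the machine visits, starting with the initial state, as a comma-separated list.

Answer: S0, S1, S0, S1, S2

Derivation:
Start: S0
  read 'c': S0 --c--> S1
  read 'a': S1 --a--> S0
  read 'a': S0 --a--> S1
  read 'b': S1 --b--> S2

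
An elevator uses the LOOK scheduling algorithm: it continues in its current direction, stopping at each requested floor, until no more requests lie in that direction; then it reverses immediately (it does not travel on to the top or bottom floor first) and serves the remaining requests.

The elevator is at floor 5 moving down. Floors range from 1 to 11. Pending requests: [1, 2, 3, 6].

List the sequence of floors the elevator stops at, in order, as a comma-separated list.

Current: 5, moving DOWN
Serve below first (descending): [3, 2, 1]
Then reverse, serve above (ascending): [6]

Answer: 3, 2, 1, 6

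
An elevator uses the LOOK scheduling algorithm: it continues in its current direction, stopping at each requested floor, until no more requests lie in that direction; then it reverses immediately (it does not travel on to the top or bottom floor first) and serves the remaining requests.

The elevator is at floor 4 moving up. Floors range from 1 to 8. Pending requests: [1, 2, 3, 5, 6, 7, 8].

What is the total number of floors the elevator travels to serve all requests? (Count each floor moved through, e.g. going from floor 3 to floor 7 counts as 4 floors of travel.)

Start at floor 4 moving up, LOOK stop order: [5, 6, 7, 8, 3, 2, 1]
  4 → 5: |5-4| = 1, total = 1
  5 → 6: |6-5| = 1, total = 2
  6 → 7: |7-6| = 1, total = 3
  7 → 8: |8-7| = 1, total = 4
  8 → 3: |3-8| = 5, total = 9
  3 → 2: |2-3| = 1, total = 10
  2 → 1: |1-2| = 1, total = 11

Answer: 11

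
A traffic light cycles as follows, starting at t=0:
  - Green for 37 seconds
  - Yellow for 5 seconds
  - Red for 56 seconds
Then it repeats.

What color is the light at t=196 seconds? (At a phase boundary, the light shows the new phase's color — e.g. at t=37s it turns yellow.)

Answer: green

Derivation:
Cycle length = 37 + 5 + 56 = 98s
t = 196, phase_t = 196 mod 98 = 0
0 < 37 (green end) → GREEN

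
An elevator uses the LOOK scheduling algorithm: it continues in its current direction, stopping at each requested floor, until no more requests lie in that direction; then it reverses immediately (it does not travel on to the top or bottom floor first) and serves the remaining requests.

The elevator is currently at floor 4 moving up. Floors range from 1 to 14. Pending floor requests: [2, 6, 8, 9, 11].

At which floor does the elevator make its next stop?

Answer: 6

Derivation:
Current floor: 4, direction: up
Requests above: [6, 8, 9, 11]
Requests below: [2]
Moving up and requests lie above → nearest above is min([6, 8, 9, 11]) = 6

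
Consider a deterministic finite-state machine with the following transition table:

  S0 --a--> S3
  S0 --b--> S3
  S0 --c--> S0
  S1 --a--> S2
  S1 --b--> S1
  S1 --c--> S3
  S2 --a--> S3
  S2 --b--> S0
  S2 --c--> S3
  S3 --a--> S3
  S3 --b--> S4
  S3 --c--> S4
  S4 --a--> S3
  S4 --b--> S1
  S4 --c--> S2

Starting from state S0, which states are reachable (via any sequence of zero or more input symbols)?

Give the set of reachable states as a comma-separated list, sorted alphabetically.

Answer: S0, S1, S2, S3, S4

Derivation:
BFS from S0:
  visit S0: S0--a-->S3 (new), S0--b-->S3 (seen), S0--c-->S0 (seen)
  visit S3: S3--a-->S3 (seen), S3--b-->S4 (new), S3--c-->S4 (seen)
  visit S4: S4--a-->S3 (seen), S4--b-->S1 (new), S4--c-->S2 (new)
  visit S1: S1--a-->S2 (seen), S1--b-->S1 (seen), S1--c-->S3 (seen)
  visit S2: S2--a-->S3 (seen), S2--b-->S0 (seen), S2--c-->S3 (seen)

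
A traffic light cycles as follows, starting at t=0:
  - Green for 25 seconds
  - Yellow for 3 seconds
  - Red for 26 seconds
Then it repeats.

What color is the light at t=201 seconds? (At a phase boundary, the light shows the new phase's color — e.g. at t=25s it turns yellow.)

Cycle length = 25 + 3 + 26 = 54s
t = 201, phase_t = 201 mod 54 = 39
39 >= 28 → RED

Answer: red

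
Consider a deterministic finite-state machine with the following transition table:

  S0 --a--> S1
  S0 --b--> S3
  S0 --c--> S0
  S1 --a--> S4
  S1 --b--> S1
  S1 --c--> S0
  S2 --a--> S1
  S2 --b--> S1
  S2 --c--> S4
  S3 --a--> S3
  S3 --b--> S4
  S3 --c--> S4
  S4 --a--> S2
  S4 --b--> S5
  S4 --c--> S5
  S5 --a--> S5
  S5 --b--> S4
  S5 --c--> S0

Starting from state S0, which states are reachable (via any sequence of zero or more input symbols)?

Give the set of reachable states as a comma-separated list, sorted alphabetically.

Answer: S0, S1, S2, S3, S4, S5

Derivation:
BFS from S0:
  visit S0: S0--a-->S1 (new), S0--b-->S3 (new), S0--c-->S0 (seen)
  visit S1: S1--a-->S4 (new), S1--b-->S1 (seen), S1--c-->S0 (seen)
  visit S3: S3--a-->S3 (seen), S3--b-->S4 (seen), S3--c-->S4 (seen)
  visit S4: S4--a-->S2 (new), S4--b-->S5 (new), S4--c-->S5 (seen)
  visit S2: S2--a-->S1 (seen), S2--b-->S1 (seen), S2--c-->S4 (seen)
  visit S5: S5--a-->S5 (seen), S5--b-->S4 (seen), S5--c-->S0 (seen)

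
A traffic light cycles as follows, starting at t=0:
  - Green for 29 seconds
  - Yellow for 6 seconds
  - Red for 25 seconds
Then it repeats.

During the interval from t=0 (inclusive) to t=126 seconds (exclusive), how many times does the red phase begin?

Cycle = 29+6+25 = 60s
red phase starts at t = k*60 + 35 for k=0,1,2,...
Need k*60+35 < 126 → k < 1.517
k ∈ {0, ..., 1} → 2 starts

Answer: 2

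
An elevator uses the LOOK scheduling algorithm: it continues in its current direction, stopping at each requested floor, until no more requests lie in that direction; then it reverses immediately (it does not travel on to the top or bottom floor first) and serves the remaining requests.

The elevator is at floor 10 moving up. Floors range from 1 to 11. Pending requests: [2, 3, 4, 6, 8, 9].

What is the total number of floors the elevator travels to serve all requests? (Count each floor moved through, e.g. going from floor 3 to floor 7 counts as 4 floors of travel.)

Start at floor 10 moving up, LOOK stop order: [9, 8, 6, 4, 3, 2]
  10 → 9: |9-10| = 1, total = 1
  9 → 8: |8-9| = 1, total = 2
  8 → 6: |6-8| = 2, total = 4
  6 → 4: |4-6| = 2, total = 6
  4 → 3: |3-4| = 1, total = 7
  3 → 2: |2-3| = 1, total = 8

Answer: 8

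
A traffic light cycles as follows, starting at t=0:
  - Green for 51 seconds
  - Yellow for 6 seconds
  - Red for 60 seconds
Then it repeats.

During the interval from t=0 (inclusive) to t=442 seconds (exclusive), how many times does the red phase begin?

Cycle = 51+6+60 = 117s
red phase starts at t = k*117 + 57 for k=0,1,2,...
Need k*117+57 < 442 → k < 3.291
k ∈ {0, ..., 3} → 4 starts

Answer: 4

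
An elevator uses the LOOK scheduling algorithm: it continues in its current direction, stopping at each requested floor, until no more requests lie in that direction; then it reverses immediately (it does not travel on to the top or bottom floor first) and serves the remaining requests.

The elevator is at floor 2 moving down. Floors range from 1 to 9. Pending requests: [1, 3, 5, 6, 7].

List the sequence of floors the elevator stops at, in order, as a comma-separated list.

Answer: 1, 3, 5, 6, 7

Derivation:
Current: 2, moving DOWN
Serve below first (descending): [1]
Then reverse, serve above (ascending): [3, 5, 6, 7]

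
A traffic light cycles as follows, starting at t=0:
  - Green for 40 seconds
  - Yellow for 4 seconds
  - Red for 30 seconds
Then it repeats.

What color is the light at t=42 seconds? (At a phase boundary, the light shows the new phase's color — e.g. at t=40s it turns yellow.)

Cycle length = 40 + 4 + 30 = 74s
t = 42, phase_t = 42 mod 74 = 42
40 <= 42 < 44 (yellow end) → YELLOW

Answer: yellow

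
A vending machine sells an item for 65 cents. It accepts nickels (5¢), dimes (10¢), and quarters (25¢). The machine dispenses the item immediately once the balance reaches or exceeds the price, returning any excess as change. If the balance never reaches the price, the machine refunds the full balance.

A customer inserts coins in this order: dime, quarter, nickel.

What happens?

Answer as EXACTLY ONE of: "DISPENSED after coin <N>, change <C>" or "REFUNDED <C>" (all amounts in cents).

Price: 65¢
Coin 1 (dime, 10¢): balance = 10¢
Coin 2 (quarter, 25¢): balance = 35¢
Coin 3 (nickel, 5¢): balance = 40¢
All coins inserted, balance 40¢ < price 65¢ → REFUND 40¢

Answer: REFUNDED 40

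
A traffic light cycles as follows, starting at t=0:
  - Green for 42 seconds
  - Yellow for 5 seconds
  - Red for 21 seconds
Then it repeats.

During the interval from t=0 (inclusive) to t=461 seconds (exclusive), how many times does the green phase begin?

Answer: 7

Derivation:
Cycle = 42+5+21 = 68s
green phase starts at t = k*68 + 0 for k=0,1,2,...
Need k*68+0 < 461 → k < 6.779
k ∈ {0, ..., 6} → 7 starts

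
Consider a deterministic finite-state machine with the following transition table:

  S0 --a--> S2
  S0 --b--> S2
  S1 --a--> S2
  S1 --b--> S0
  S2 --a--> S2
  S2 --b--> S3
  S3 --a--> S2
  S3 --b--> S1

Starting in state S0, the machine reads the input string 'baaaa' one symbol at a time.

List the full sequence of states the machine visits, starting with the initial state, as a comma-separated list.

Start: S0
  read 'b': S0 --b--> S2
  read 'a': S2 --a--> S2
  read 'a': S2 --a--> S2
  read 'a': S2 --a--> S2
  read 'a': S2 --a--> S2

Answer: S0, S2, S2, S2, S2, S2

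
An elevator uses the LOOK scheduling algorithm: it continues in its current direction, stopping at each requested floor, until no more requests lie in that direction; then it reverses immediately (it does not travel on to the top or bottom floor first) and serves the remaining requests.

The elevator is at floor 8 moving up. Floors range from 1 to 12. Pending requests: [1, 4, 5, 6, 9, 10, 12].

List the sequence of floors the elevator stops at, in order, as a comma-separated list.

Current: 8, moving UP
Serve above first (ascending): [9, 10, 12]
Then reverse, serve below (descending): [6, 5, 4, 1]

Answer: 9, 10, 12, 6, 5, 4, 1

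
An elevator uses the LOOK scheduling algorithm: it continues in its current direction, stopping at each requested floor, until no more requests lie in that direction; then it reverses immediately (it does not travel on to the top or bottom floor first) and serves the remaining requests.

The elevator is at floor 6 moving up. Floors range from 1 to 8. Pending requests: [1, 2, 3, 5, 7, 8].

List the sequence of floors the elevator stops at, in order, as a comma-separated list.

Answer: 7, 8, 5, 3, 2, 1

Derivation:
Current: 6, moving UP
Serve above first (ascending): [7, 8]
Then reverse, serve below (descending): [5, 3, 2, 1]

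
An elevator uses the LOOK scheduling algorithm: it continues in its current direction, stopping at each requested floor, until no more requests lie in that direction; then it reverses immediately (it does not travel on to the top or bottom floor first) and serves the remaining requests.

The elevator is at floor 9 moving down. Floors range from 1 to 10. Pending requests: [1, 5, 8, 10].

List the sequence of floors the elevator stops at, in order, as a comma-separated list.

Current: 9, moving DOWN
Serve below first (descending): [8, 5, 1]
Then reverse, serve above (ascending): [10]

Answer: 8, 5, 1, 10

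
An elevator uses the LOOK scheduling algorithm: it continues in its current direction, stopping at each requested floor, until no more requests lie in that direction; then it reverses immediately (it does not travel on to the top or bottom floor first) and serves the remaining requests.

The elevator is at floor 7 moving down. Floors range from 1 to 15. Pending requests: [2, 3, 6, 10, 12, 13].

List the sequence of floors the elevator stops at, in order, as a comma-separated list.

Current: 7, moving DOWN
Serve below first (descending): [6, 3, 2]
Then reverse, serve above (ascending): [10, 12, 13]

Answer: 6, 3, 2, 10, 12, 13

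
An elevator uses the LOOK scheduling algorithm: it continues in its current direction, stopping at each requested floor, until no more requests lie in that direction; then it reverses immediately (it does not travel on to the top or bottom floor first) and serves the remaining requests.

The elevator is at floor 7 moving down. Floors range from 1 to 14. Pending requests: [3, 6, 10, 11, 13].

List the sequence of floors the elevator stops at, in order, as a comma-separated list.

Current: 7, moving DOWN
Serve below first (descending): [6, 3]
Then reverse, serve above (ascending): [10, 11, 13]

Answer: 6, 3, 10, 11, 13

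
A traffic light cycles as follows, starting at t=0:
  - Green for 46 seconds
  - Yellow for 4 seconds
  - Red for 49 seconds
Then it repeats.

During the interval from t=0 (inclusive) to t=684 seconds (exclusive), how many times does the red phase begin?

Answer: 7

Derivation:
Cycle = 46+4+49 = 99s
red phase starts at t = k*99 + 50 for k=0,1,2,...
Need k*99+50 < 684 → k < 6.404
k ∈ {0, ..., 6} → 7 starts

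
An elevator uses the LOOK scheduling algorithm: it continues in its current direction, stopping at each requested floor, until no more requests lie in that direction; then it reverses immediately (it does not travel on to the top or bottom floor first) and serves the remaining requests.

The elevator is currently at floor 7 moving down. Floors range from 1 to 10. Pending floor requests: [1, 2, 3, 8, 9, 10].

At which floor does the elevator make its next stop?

Answer: 3

Derivation:
Current floor: 7, direction: down
Requests above: [8, 9, 10]
Requests below: [1, 2, 3]
Moving down and requests lie below → nearest below is max([1, 2, 3]) = 3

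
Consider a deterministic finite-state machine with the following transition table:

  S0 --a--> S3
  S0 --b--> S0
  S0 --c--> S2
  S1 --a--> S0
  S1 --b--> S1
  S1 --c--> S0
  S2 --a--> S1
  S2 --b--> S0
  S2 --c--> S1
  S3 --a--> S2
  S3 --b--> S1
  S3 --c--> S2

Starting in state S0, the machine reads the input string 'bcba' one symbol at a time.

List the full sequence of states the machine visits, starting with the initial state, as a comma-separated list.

Start: S0
  read 'b': S0 --b--> S0
  read 'c': S0 --c--> S2
  read 'b': S2 --b--> S0
  read 'a': S0 --a--> S3

Answer: S0, S0, S2, S0, S3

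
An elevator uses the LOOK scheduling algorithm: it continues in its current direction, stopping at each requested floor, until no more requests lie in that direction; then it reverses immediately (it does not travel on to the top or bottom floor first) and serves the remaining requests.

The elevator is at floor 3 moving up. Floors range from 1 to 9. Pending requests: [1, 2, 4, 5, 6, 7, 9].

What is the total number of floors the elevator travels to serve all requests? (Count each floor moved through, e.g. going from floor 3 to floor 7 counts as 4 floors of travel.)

Start at floor 3 moving up, LOOK stop order: [4, 5, 6, 7, 9, 2, 1]
  3 → 4: |4-3| = 1, total = 1
  4 → 5: |5-4| = 1, total = 2
  5 → 6: |6-5| = 1, total = 3
  6 → 7: |7-6| = 1, total = 4
  7 → 9: |9-7| = 2, total = 6
  9 → 2: |2-9| = 7, total = 13
  2 → 1: |1-2| = 1, total = 14

Answer: 14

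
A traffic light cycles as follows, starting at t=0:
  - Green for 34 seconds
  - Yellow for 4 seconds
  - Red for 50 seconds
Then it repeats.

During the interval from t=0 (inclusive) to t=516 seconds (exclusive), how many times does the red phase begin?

Answer: 6

Derivation:
Cycle = 34+4+50 = 88s
red phase starts at t = k*88 + 38 for k=0,1,2,...
Need k*88+38 < 516 → k < 5.432
k ∈ {0, ..., 5} → 6 starts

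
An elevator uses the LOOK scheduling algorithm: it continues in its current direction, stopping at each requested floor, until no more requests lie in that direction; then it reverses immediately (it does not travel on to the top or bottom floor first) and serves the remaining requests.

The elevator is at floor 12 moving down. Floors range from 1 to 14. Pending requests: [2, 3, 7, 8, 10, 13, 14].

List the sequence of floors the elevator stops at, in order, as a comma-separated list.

Current: 12, moving DOWN
Serve below first (descending): [10, 8, 7, 3, 2]
Then reverse, serve above (ascending): [13, 14]

Answer: 10, 8, 7, 3, 2, 13, 14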